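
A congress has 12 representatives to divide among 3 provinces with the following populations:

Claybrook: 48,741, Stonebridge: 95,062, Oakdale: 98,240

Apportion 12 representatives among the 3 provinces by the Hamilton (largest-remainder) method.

Claybrook=2, Stonebridge=5, Oakdale=5

Standard divisor: 242043 ÷ 12 ≈ 20170.25.
Standard quotas: Claybrook 2.4165, Stonebridge 4.7130, Oakdale 4.8705.
Lower quotas: Claybrook 2, Stonebridge 4, Oakdale 4 (sum 10, leaving 2 seats).
Remainders in descending order: Oakdale 0.8705, Stonebridge 0.7130, Claybrook 0.4165.
The surplus seats go to Oakdale, Stonebridge.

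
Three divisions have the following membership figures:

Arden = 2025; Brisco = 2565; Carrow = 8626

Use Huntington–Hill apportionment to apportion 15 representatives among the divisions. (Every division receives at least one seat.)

With divisor 868: modified quotas Arden 2.333, Brisco 2.955, Carrow 9.938.
Geometric-mean thresholds: Arden √(2·3)=2.449, Brisco √(2·3)=2.449, Carrow √(9·10)=9.487.
Each quota rounded against its threshold gives Arden 2, Brisco 3, Carrow 10 (total 15).

Arden 2, Brisco 3, Carrow 10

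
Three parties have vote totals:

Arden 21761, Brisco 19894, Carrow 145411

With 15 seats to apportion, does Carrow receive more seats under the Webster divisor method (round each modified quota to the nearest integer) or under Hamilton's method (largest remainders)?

Webster: Arden 2, Brisco 2, Carrow 11.
Hamilton: Arden 2, Brisco 1, Carrow 12.
Carrow gets 11 under Webster and 12 under Hamilton.

Hamilton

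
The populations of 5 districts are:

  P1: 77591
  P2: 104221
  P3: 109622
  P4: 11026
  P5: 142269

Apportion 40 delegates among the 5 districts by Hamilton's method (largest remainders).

P1 7; P2 9; P3 10; P4 1; P5 13

Standard divisor: 444729 ÷ 40 ≈ 11118.225.
Standard quotas: P1 6.9787, P2 9.3739, P3 9.8597, P4 0.9917, P5 12.7960.
Lower quotas: P1 6, P2 9, P3 9, P4 0, P5 12 (sum 36, leaving 4 seats).
Remainders in descending order: P4 0.9917, P1 0.9787, P3 0.8597, P5 0.7960, P2 0.3739.
The surplus seats go to P4, P1, P3, P5.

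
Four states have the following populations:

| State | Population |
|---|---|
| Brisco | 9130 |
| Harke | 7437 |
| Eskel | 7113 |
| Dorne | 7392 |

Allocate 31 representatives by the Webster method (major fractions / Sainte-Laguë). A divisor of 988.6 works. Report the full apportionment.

With modified divisor 988.6: modified quotas Brisco 9.235, Harke 7.523, Eskel 7.195, Dorne 7.477.
Rounding to the nearest integer: Brisco 9, Harke 8, Eskel 7, Dorne 7 (total 31).

Brisco=9, Harke=8, Eskel=7, Dorne=7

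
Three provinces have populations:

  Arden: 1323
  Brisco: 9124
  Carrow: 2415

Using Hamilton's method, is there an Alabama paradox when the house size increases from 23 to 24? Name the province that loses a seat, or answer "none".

At 23 seats: Arden 3, Brisco 16, Carrow 4.
At 24 seats: Arden 2, Brisco 17, Carrow 5.
Arden drops from 3 to 2.

Arden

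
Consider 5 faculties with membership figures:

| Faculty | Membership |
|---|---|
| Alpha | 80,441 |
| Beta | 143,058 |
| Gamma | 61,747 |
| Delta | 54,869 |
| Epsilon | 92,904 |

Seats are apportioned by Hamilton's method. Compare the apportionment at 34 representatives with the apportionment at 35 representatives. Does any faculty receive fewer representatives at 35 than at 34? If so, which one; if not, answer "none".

Alpha

At 34 seats: Alpha 7, Beta 11, Gamma 5, Delta 4, Epsilon 7.
At 35 seats: Alpha 6, Beta 12, Gamma 5, Delta 4, Epsilon 8.
Alpha drops from 7 to 6.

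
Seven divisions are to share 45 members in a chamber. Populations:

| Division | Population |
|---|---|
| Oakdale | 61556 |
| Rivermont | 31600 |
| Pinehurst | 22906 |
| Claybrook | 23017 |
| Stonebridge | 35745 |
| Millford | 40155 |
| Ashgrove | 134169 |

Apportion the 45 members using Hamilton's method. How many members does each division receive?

Standard divisor: 349148 ÷ 45 ≈ 7758.844.
Standard quotas: Oakdale 7.9337, Rivermont 4.0728, Pinehurst 2.9522, Claybrook 2.9666, Stonebridge 4.6070, Millford 5.1754, Ashgrove 17.2924.
Lower quotas: Oakdale 7, Rivermont 4, Pinehurst 2, Claybrook 2, Stonebridge 4, Millford 5, Ashgrove 17 (sum 41, leaving 4 seats).
Remainders in descending order: Claybrook 0.9666, Pinehurst 0.9522, Oakdale 0.9337, Stonebridge 0.6070, Ashgrove 0.2924, Millford 0.1754, Rivermont 0.0728.
Largest remainders: Claybrook, Pinehurst, Oakdale, Stonebridge receive the extra seats.

Oakdale 8, Rivermont 4, Pinehurst 3, Claybrook 3, Stonebridge 5, Millford 5, Ashgrove 17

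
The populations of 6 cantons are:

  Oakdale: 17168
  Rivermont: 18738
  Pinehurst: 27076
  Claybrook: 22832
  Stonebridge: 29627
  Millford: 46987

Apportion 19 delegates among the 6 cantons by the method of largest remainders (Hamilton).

Oakdale 2, Rivermont 2, Pinehurst 3, Claybrook 3, Stonebridge 3, Millford 6

Standard divisor: 162428 ÷ 19 ≈ 8548.842.
Standard quotas: Oakdale 2.0082, Rivermont 2.1919, Pinehurst 3.1672, Claybrook 2.6708, Stonebridge 3.4656, Millford 5.4963.
Lower quotas: Oakdale 2, Rivermont 2, Pinehurst 3, Claybrook 2, Stonebridge 3, Millford 5 (sum 17, leaving 2 seats).
Remainders in descending order: Claybrook 0.6708, Millford 0.4963, Stonebridge 0.4656, Rivermont 0.1919, Pinehurst 0.1672, Oakdale 0.0082.
The surplus seats go to Claybrook, Millford.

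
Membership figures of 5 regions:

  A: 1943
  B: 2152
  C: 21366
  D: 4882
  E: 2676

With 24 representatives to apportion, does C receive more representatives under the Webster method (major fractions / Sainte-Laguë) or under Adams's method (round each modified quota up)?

Webster

Webster: A 1, B 2, C 15, D 4, E 2.
Adams: A 2, B 2, C 14, D 4, E 2.
C gets 15 under Webster and 14 under Adams.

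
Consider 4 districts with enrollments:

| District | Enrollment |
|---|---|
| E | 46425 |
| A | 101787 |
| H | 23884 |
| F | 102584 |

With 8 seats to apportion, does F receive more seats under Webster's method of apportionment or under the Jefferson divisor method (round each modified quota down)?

Webster: E 1, A 3, H 1, F 3.
Jefferson: E 1, A 3, H 0, F 4.
F gets 3 under Webster and 4 under Jefferson.

Jefferson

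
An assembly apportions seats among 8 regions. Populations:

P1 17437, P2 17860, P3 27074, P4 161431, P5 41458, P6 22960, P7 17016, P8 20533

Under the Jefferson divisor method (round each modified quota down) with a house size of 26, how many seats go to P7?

Standard divisor 325769/26 ≈ 12529.577; standard quotas: P1 1.392, P2 1.425, P3 2.161, P4 12.884, P5 3.309, P6 1.832, P7 1.358, P8 1.639.
Rounding down gives 1, 1, 2, 12, 3, 1, 1, 1 = 22 seats, so the divisor must be adjusted.
With modified divisor 10600: modified quotas P1 1.645, P2 1.685, P3 2.554, P4 15.229, P5 3.911, P6 2.166, P7 1.605, P8 1.937.
Rounding down: P1 1, P2 1, P3 2, P4 15, P5 3, P6 2, P7 1, P8 1 (total 26).
P7 receives 1.

1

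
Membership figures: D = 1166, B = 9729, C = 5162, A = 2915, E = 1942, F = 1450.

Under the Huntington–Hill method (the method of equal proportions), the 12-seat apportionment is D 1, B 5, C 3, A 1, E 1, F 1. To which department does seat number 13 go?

A

Priority for the next seat is population ÷ (√(s·(s+1))).
Priorities: D 824.487, B 1776.264, C 1490.141, A 2061.216, E 1373.201, F 1025.305.
Highest priority: A.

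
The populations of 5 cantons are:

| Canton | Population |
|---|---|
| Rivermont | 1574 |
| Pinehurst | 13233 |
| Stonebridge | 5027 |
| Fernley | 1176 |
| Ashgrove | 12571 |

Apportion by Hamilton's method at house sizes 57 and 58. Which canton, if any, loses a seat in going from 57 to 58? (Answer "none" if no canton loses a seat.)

At 57 seats: Rivermont 3, Pinehurst 22, Stonebridge 9, Fernley 2, Ashgrove 21.
At 58 seats: Rivermont 3, Pinehurst 23, Stonebridge 8, Fernley 2, Ashgrove 22.
Stonebridge drops from 9 to 8.

Stonebridge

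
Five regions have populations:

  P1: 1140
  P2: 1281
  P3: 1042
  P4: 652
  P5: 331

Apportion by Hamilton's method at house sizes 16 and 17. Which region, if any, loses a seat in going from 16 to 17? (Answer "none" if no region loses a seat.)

none

At 16 seats: P1 4, P2 5, P3 4, P4 2, P5 1.
At 17 seats: P1 4, P2 5, P3 4, P4 3, P5 1.
No region's allocation decreased.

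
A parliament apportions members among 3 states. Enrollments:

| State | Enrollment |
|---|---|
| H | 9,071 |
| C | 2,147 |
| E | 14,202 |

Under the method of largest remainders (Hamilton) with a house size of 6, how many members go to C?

1

Total 25420; standard divisor 25420/6 ≈ 4236.667.
Standard quotas: H 2.1411, C 0.5068, E 3.3522.
Lower quotas: H 2, C 0, E 3 (sum 5, leaving 1 seat).
Remainders in descending order: C 0.5068, E 0.3522, H 0.1411.
Largest remainder: C receives the extra seat.
C receives 1.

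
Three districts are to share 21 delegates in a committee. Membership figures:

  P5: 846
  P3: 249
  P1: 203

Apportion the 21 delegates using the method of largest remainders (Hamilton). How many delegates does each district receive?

Standard divisor: 1298 ÷ 21 ≈ 61.81.
Standard quotas: P5 13.687, P3 4.029, P1 3.284.
Lower quotas: P5 13, P3 4, P1 3 (sum 20, leaving 1 seat).
Remainders in descending order: P5 0.687, P1 0.284, P3 0.029.
The surplus seat goes to P5.

P5: 14, P3: 4, P1: 3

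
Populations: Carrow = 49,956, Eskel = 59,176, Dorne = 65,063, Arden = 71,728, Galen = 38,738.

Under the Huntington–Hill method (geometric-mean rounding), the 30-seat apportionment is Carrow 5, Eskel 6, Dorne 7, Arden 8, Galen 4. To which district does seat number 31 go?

Priority for the next seat is population ÷ (√(s·(s+1))).
Priorities: Carrow 9120.676, Eskel 9131.055, Dorne 8694.409, Arden 8453.226, Galen 8662.080.
Highest priority: Eskel.

Eskel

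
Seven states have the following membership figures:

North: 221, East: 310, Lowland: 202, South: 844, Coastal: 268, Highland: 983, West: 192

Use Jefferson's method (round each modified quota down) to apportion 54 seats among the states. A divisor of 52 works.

With modified divisor 52: modified quotas North 4.250, East 5.962, Lowland 3.885, South 16.231, Coastal 5.154, Highland 18.904, West 3.692.
Rounding down: North 4, East 5, Lowland 3, South 16, Coastal 5, Highland 18, West 3 (total 54).

North 4, East 5, Lowland 3, South 16, Coastal 5, Highland 18, West 3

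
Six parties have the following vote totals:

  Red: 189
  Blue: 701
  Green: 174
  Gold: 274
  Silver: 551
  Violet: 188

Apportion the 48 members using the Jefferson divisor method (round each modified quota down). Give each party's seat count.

Standard divisor 2077/48 ≈ 43.271; standard quotas: Red 4.368, Blue 16.200, Green 4.021, Gold 6.332, Silver 12.734, Violet 4.345.
Rounding down gives 4, 16, 4, 6, 12, 4 = 46 seats, so the divisor must be adjusted.
With modified divisor 40: modified quotas Red 4.725, Blue 17.525, Green 4.350, Gold 6.850, Silver 13.775, Violet 4.700.
Rounding down: Red 4, Blue 17, Green 4, Gold 6, Silver 13, Violet 4 (total 48).

Red: 4; Blue: 17; Green: 4; Gold: 6; Silver: 13; Violet: 4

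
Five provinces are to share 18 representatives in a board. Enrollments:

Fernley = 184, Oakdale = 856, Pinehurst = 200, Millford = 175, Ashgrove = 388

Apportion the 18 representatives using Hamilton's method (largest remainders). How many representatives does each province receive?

Fernley 2, Oakdale 8, Pinehurst 2, Millford 2, Ashgrove 4

The standard divisor is 1803/18 ≈ 100.167.
Standard quotas: Fernley 1.837, Oakdale 8.546, Pinehurst 1.997, Millford 1.747, Ashgrove 3.874.
Lower quotas: Fernley 1, Oakdale 8, Pinehurst 1, Millford 1, Ashgrove 3 (sum 14, leaving 4 seats).
Remainders in descending order: Pinehurst 0.997, Ashgrove 0.874, Fernley 0.837, Millford 0.747, Oakdale 0.546.
The surplus seats go to Pinehurst, Ashgrove, Fernley, Millford.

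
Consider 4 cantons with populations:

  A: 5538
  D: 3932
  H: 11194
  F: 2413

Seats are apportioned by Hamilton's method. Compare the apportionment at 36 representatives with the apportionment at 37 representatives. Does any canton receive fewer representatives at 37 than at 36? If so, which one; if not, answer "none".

At 36 seats: A 9, D 6, H 17, F 4.
At 37 seats: A 9, D 6, H 18, F 4.
No canton's allocation decreased.

none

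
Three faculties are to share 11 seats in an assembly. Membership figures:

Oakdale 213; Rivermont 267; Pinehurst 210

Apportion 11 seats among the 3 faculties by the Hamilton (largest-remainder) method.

Standard divisor: 690 ÷ 11 ≈ 62.727.
Standard quotas: Oakdale 3.396, Rivermont 4.257, Pinehurst 3.348.
Lower quotas: Oakdale 3, Rivermont 4, Pinehurst 3 (sum 10, leaving 1 seat).
Remainders in descending order: Oakdale 0.396, Pinehurst 0.348, Rivermont 0.257.
The surplus seat goes to Oakdale.

Oakdale 4, Rivermont 4, Pinehurst 3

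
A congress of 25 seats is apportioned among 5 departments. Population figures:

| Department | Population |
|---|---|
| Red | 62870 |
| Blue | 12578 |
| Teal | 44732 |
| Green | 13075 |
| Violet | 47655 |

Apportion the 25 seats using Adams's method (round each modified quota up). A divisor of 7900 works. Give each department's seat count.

With modified divisor 7900: modified quotas Red 7.958, Blue 1.592, Teal 5.662, Green 1.655, Violet 6.032.
Rounding up: Red 8, Blue 2, Teal 6, Green 2, Violet 7 (total 25).

Red=8, Blue=2, Teal=6, Green=2, Violet=7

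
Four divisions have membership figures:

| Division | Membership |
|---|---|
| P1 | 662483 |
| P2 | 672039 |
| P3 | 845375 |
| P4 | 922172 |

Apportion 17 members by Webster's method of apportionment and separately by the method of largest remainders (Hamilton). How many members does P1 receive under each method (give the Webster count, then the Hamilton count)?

4 and 3

Webster: P1 4, P2 4, P3 4, P4 5.
Hamilton: P1 3, P2 4, P3 5, P4 5.
P1 gets 4 under Webster and 3 under Hamilton.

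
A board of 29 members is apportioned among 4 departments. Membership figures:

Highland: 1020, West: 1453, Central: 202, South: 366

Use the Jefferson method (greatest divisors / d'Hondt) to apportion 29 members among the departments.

Standard divisor 3041/29 ≈ 104.862; standard quotas: Highland 9.727, West 13.856, Central 1.926, South 3.490.
Rounding down gives 9, 13, 1, 3 = 26 seats, so the divisor must be adjusted.
With modified divisor 100: modified quotas Highland 10.200, West 14.530, Central 2.020, South 3.660.
Rounding down: Highland 10, West 14, Central 2, South 3 (total 29).

Highland 10; West 14; Central 2; South 3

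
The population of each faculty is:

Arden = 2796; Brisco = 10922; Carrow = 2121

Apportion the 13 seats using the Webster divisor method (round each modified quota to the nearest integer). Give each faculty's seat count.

Standard divisor 15839/13 ≈ 1218.385; standard quotas: Arden 2.295, Brisco 8.964, Carrow 1.741.
Rounding to the nearest integer gives Arden 2, Brisco 9, Carrow 2 — total 13, matching the house size, so no adjustment is needed.

Arden: 2; Brisco: 9; Carrow: 2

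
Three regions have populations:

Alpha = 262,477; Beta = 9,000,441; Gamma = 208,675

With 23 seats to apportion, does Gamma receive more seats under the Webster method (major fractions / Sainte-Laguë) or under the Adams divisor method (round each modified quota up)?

Webster: Alpha 1, Beta 22, Gamma 0.
Adams: Alpha 1, Beta 21, Gamma 1.
Gamma gets 0 under Webster and 1 under Adams.

Adams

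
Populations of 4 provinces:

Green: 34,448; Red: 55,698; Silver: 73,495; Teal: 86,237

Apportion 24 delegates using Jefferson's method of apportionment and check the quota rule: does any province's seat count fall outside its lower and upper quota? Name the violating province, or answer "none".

Standard quotas: Green 3.309, Red 5.350, Silver 7.059, Teal 8.283.
Jefferson allocation: Green 3, Red 5, Silver 7, Teal 9.
Every allocation lies between the lower and upper quota.

none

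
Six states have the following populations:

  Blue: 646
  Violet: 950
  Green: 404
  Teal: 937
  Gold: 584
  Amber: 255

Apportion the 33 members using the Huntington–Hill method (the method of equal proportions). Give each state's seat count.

Blue 6, Violet 8, Green 4, Teal 8, Gold 5, Amber 2

With divisor 114: modified quotas Blue 5.667, Violet 8.333, Green 3.544, Teal 8.219, Gold 5.123, Amber 2.237.
Geometric-mean thresholds: Blue √(5·6)=5.477, Violet √(8·9)=8.485, Green √(3·4)=3.464, Teal √(8·9)=8.485, Gold √(5·6)=5.477, Amber √(2·3)=2.449.
Each quota rounded against its threshold gives Blue 6, Violet 8, Green 4, Teal 8, Gold 5, Amber 2 (total 33).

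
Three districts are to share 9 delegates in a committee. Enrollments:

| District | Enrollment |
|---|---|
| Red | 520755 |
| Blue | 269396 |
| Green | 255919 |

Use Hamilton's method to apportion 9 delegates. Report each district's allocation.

Red=5, Blue=2, Green=2

The standard divisor is 1046070/9 = 116230.
Standard quotas: Red 4.4804, Blue 2.3178, Green 2.2018.
Lower quotas: Red 4, Blue 2, Green 2 (sum 8, leaving 1 seat).
Remainders in descending order: Red 0.4804, Blue 0.3178, Green 0.2018.
Largest remainder: Red receives the extra seat.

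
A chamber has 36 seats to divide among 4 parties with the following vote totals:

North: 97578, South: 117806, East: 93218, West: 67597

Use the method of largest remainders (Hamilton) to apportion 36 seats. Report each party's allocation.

North 9; South 11; East 9; West 7

Standard divisor: 376199 ÷ 36 ≈ 10449.972.
Standard quotas: North 9.3376, South 11.2733, East 8.9204, West 6.4686.
Lower quotas: North 9, South 11, East 8, West 6 (sum 34, leaving 2 seats).
Remainders in descending order: East 0.9204, West 0.4686, North 0.3376, South 0.2733.
Largest remainders: East, West receive the extra seats.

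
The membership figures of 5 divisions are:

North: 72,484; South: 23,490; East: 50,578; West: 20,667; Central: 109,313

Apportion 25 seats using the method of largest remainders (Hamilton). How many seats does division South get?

The standard divisor is 276532/25 ≈ 11061.28.
Standard quotas: North 6.5529, South 2.1236, East 4.5725, West 1.8684, Central 9.8825.
Lower quotas: North 6, South 2, East 4, West 1, Central 9 (sum 22, leaving 3 seats).
Remainders in descending order: Central 0.8825, West 0.8684, East 0.5725, North 0.5529, South 0.1236.
Largest remainders: Central, West, East receive the extra seats.
South receives 2.

2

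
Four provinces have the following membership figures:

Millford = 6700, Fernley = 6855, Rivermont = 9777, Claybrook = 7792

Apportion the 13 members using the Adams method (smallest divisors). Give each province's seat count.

Standard divisor 31124/13 ≈ 2394.154; standard quotas: Millford 2.798, Fernley 2.863, Rivermont 4.084, Claybrook 3.255.
Rounding up gives 3, 3, 5, 4 = 15 seats, so the divisor must be adjusted.
With modified divisor 2900: modified quotas Millford 2.310, Fernley 2.364, Rivermont 3.371, Claybrook 2.687.
Rounding up: Millford 3, Fernley 3, Rivermont 4, Claybrook 3 (total 13).

Millford=3; Fernley=3; Rivermont=4; Claybrook=3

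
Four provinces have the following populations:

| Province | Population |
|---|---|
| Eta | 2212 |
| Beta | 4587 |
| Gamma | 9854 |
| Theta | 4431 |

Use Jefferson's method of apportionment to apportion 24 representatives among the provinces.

Standard divisor 21084/24 ≈ 878.5; standard quotas: Eta 2.518, Beta 5.221, Gamma 11.217, Theta 5.044.
Rounding down gives 2, 5, 11, 5 = 23 seats, so the divisor must be adjusted.
With modified divisor 800: modified quotas Eta 2.765, Beta 5.734, Gamma 12.318, Theta 5.539.
Rounding down: Eta 2, Beta 5, Gamma 12, Theta 5 (total 24).

Eta 2, Beta 5, Gamma 12, Theta 5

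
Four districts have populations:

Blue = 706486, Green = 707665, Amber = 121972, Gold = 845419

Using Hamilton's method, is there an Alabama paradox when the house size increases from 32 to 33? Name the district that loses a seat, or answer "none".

At 32 seats: Blue 9, Green 10, Amber 2, Gold 11.
At 33 seats: Blue 10, Green 10, Amber 1, Gold 12.
Amber drops from 2 to 1.

Amber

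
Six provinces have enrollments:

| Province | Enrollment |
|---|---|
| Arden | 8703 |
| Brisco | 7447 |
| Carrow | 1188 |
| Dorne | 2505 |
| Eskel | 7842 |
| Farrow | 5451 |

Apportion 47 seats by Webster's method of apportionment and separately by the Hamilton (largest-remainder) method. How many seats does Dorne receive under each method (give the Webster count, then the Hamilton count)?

Webster: Arden 12, Brisco 10, Carrow 2, Dorne 4, Eskel 11, Farrow 8.
Hamilton: Arden 12, Brisco 11, Carrow 2, Dorne 3, Eskel 11, Farrow 8.
Dorne gets 4 under Webster and 3 under Hamilton.

4 and 3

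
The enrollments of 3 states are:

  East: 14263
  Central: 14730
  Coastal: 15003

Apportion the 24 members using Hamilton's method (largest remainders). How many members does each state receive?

East 8, Central 8, Coastal 8

The standard divisor is 43996/24 ≈ 1833.167.
Standard quotas: East 7.7805, Central 8.0353, Coastal 8.1842.
Lower quotas: East 7, Central 8, Coastal 8 (sum 23, leaving 1 seat).
Remainders in descending order: East 0.7805, Coastal 0.1842, Central 0.0353.
Largest remainder: East receives the extra seat.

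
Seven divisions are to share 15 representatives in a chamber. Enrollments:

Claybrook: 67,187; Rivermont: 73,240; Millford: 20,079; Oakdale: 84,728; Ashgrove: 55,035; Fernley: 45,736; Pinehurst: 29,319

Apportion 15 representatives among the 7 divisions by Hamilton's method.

Standard divisor: 375324 ÷ 15 ≈ 25021.6.
Standard quotas: Claybrook 2.6852, Rivermont 2.9271, Millford 0.8025, Oakdale 3.3862, Ashgrove 2.1995, Fernley 1.8279, Pinehurst 1.1717.
Lower quotas: Claybrook 2, Rivermont 2, Millford 0, Oakdale 3, Ashgrove 2, Fernley 1, Pinehurst 1 (sum 11, leaving 4 seats).
Remainders in descending order: Rivermont 0.9271, Fernley 0.8279, Millford 0.8025, Claybrook 0.6852, Oakdale 0.3862, Ashgrove 0.1995, Pinehurst 0.1717.
Largest remainders: Rivermont, Fernley, Millford, Claybrook receive the extra seats.

Claybrook 3; Rivermont 3; Millford 1; Oakdale 3; Ashgrove 2; Fernley 2; Pinehurst 1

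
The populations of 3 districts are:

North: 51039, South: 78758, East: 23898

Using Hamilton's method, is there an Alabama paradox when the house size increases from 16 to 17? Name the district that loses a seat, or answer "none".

East

At 16 seats: North 5, South 8, East 3.
At 17 seats: North 6, South 9, East 2.
East drops from 3 to 2.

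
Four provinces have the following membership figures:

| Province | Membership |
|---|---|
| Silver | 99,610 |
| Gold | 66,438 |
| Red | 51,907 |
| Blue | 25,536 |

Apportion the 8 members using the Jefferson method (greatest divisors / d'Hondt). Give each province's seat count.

Silver=3, Gold=2, Red=2, Blue=1

Standard divisor 243491/8 ≈ 30436.375; standard quotas: Silver 3.273, Gold 2.183, Red 1.705, Blue 0.839.
Rounding down gives 3, 2, 1, 0 = 6 seats, so the divisor must be adjusted.
With modified divisor 25029.2: modified quotas Silver 3.980, Gold 2.654, Red 2.074, Blue 1.020.
Rounding down: Silver 3, Gold 2, Red 2, Blue 1 (total 8).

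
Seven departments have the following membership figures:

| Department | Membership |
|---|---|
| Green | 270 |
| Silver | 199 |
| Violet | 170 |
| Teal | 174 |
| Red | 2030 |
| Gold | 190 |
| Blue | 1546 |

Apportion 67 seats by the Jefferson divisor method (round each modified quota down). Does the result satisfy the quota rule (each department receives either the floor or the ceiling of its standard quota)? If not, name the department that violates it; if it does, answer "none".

Red

Standard quotas: Green 3.951, Silver 2.912, Violet 2.487, Teal 2.546, Red 29.703, Gold 2.780, Blue 22.621.
Jefferson allocation: Green 4, Silver 3, Violet 2, Teal 2, Red 31, Gold 2, Blue 23.
Red has quota 29.703 (lower 29, upper 30) but receives 31 — outside the quota interval.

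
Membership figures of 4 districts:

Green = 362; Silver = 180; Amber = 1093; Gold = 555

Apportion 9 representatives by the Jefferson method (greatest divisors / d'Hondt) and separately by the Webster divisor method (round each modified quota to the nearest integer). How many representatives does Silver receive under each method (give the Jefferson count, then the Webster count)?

Jefferson: Green 1, Silver 0, Amber 5, Gold 3.
Webster: Green 1, Silver 1, Amber 5, Gold 2.
Silver gets 0 under Jefferson and 1 under Webster.

0 and 1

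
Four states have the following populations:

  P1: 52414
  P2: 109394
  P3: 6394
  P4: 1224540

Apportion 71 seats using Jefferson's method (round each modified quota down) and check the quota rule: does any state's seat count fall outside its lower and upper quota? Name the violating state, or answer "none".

P4

Standard quotas: P1 2.672, P2 5.577, P3 0.326, P4 62.425.
Jefferson allocation: P1 2, P2 5, P3 0, P4 64.
P4 has quota 62.425 (lower 62, upper 63) but receives 64 — outside the quota interval.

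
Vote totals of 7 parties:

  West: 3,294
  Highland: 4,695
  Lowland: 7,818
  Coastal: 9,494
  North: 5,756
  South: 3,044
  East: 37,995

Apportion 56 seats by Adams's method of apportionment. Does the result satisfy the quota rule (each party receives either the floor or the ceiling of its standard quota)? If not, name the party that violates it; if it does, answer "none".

Standard quotas: West 2.559, Highland 3.647, Lowland 6.073, Coastal 7.374, North 4.471, South 2.364, East 29.512.
Adams allocation: West 3, Highland 4, Lowland 6, Coastal 7, North 5, South 3, East 28.
East has quota 29.512 (lower 29, upper 30) but receives 28 — outside the quota interval.

East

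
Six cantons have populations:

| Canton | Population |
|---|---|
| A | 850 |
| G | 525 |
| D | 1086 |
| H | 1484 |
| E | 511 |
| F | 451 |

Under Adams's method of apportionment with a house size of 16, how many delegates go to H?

4

Standard divisor 4907/16 ≈ 306.688; standard quotas: A 2.772, G 1.712, D 3.541, H 4.839, E 1.666, F 1.471.
Rounding up gives 3, 2, 4, 5, 2, 2 = 18 seats, so the divisor must be adjusted.
With modified divisor 400: modified quotas A 2.125, G 1.312, D 2.715, H 3.710, E 1.278, F 1.127.
Rounding up: A 3, G 2, D 3, H 4, E 2, F 2 (total 16).
H receives 4.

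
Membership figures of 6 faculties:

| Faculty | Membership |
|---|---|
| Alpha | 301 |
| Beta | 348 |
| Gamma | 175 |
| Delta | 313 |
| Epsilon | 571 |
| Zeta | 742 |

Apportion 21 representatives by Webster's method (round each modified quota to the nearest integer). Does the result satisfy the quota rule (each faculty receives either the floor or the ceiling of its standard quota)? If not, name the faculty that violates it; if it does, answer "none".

Standard quotas: Alpha 2.580, Beta 2.983, Gamma 1.500, Delta 2.683, Epsilon 4.894, Zeta 6.360.
Webster allocation: Alpha 3, Beta 3, Gamma 1, Delta 3, Epsilon 5, Zeta 6.
Every allocation lies between the lower and upper quota.

none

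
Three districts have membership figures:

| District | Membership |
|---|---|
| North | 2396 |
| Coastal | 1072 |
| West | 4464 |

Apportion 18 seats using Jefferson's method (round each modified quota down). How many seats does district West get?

11

Standard divisor 7932/18 ≈ 440.667; standard quotas: North 5.437, Coastal 2.433, West 10.130.
Rounding down gives 5, 2, 10 = 17 seats, so the divisor must be adjusted.
With modified divisor 403: modified quotas North 5.945, Coastal 2.660, West 11.077.
Rounding down: North 5, Coastal 2, West 11 (total 18).
West receives 11.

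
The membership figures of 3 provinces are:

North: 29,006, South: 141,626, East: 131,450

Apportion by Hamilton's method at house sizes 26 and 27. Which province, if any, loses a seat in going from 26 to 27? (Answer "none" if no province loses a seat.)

North

At 26 seats: North 3, South 12, East 11.
At 27 seats: North 2, South 13, East 12.
North drops from 3 to 2.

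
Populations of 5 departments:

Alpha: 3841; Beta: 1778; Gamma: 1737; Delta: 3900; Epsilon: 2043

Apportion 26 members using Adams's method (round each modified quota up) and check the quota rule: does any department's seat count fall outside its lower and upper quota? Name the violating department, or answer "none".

none

Standard quotas: Alpha 7.509, Beta 3.476, Gamma 3.396, Delta 7.625, Epsilon 3.994.
Adams allocation: Alpha 7, Beta 4, Gamma 4, Delta 7, Epsilon 4.
Every allocation lies between the lower and upper quota.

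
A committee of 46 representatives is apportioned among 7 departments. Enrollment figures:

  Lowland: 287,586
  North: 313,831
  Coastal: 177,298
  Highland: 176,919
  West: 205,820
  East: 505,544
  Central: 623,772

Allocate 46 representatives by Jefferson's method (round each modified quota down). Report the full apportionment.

Lowland 6, North 6, Coastal 3, Highland 3, West 4, East 11, Central 13

Standard divisor 2290770/46 ≈ 49799.348; standard quotas: Lowland 5.775, North 6.302, Coastal 3.560, Highland 3.553, West 4.133, East 10.152, Central 12.526.
Rounding down gives 5, 6, 3, 3, 4, 10, 12 = 43 seats, so the divisor must be adjusted.
With modified divisor 45400: modified quotas Lowland 6.334, North 6.913, Coastal 3.905, Highland 3.897, West 4.533, East 11.135, Central 13.739.
Rounding down: Lowland 6, North 6, Coastal 3, Highland 3, West 4, East 11, Central 13 (total 46).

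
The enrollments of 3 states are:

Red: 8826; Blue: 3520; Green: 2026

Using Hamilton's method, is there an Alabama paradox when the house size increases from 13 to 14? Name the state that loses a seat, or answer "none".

none

At 13 seats: Red 8, Blue 3, Green 2.
At 14 seats: Red 9, Blue 3, Green 2.
No state's allocation decreased.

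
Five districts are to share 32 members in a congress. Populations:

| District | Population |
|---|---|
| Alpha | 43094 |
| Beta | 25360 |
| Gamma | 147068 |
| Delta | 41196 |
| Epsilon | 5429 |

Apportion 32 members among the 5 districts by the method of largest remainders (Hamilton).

Standard divisor: 262147 ÷ 32 ≈ 8192.094.
Standard quotas: Alpha 5.2604, Beta 3.0957, Gamma 17.9524, Delta 5.0288, Epsilon 0.6627.
Lower quotas: Alpha 5, Beta 3, Gamma 17, Delta 5, Epsilon 0 (sum 30, leaving 2 seats).
Remainders in descending order: Gamma 0.9524, Epsilon 0.6627, Alpha 0.2604, Beta 0.0957, Delta 0.0288.
The surplus seats go to Gamma, Epsilon.

Alpha 5, Beta 3, Gamma 18, Delta 5, Epsilon 1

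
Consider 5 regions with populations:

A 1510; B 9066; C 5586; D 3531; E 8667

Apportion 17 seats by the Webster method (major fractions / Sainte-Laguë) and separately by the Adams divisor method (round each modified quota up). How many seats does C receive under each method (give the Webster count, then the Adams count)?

Webster: A 1, B 6, C 3, D 2, E 5.
Adams: A 1, B 5, C 4, D 2, E 5.
C gets 3 under Webster and 4 under Adams.

3 and 4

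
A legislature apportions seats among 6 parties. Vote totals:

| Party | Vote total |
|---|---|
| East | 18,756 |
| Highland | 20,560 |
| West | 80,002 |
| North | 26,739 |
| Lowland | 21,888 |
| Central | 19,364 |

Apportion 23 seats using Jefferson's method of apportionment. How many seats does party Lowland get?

3

Standard divisor 187309/23 ≈ 8143.87; standard quotas: East 2.303, Highland 2.525, West 9.824, North 3.283, Lowland 2.688, Central 2.378.
Rounding down gives 2, 2, 9, 3, 2, 2 = 20 seats, so the divisor must be adjusted.
With modified divisor 7100: modified quotas East 2.642, Highland 2.896, West 11.268, North 3.766, Lowland 3.083, Central 2.727.
Rounding down: East 2, Highland 2, West 11, North 3, Lowland 3, Central 2 (total 23).
Lowland receives 3.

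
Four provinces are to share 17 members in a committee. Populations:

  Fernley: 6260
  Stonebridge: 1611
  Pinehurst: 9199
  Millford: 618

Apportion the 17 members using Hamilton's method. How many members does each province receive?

The standard divisor is 17688/17 ≈ 1040.471.
Standard quotas: Fernley 6.0165, Stonebridge 1.5483, Pinehurst 8.8412, Millford 0.5940.
Lower quotas: Fernley 6, Stonebridge 1, Pinehurst 8, Millford 0 (sum 15, leaving 2 seats).
Remainders in descending order: Pinehurst 0.8412, Millford 0.5940, Stonebridge 0.5483, Fernley 0.0165.
Largest remainders: Pinehurst, Millford receive the extra seats.

Fernley 6, Stonebridge 1, Pinehurst 9, Millford 1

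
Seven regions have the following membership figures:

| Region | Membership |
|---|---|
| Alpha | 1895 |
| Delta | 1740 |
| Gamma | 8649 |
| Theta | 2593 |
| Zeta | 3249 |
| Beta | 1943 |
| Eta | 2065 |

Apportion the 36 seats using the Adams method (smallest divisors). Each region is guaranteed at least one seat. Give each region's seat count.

Alpha 3; Delta 3; Gamma 14; Theta 4; Zeta 5; Beta 3; Eta 4

Standard divisor 22134/36 ≈ 614.833; standard quotas: Alpha 3.082, Delta 2.830, Gamma 14.067, Theta 4.217, Zeta 5.284, Beta 3.160, Eta 3.359.
Rounding up gives 4, 3, 15, 5, 6, 4, 4 = 41 seats, so the divisor must be adjusted.
With modified divisor 660: modified quotas Alpha 2.871, Delta 2.636, Gamma 13.105, Theta 3.929, Zeta 4.923, Beta 2.944, Eta 3.129.
Rounding up: Alpha 3, Delta 3, Gamma 14, Theta 4, Zeta 5, Beta 3, Eta 4 (total 36).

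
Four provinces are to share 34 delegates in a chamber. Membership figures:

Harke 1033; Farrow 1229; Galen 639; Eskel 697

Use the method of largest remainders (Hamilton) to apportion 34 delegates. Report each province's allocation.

Harke 10, Farrow 12, Galen 6, Eskel 6

Total 3598; standard divisor 3598/34 ≈ 105.824.
Standard quotas: Harke 9.762, Farrow 11.614, Galen 6.038, Eskel 6.586.
Lower quotas: Harke 9, Farrow 11, Galen 6, Eskel 6 (sum 32, leaving 2 seats).
Remainders in descending order: Harke 0.762, Farrow 0.614, Eskel 0.586, Galen 0.038.
Largest remainders: Harke, Farrow receive the extra seats.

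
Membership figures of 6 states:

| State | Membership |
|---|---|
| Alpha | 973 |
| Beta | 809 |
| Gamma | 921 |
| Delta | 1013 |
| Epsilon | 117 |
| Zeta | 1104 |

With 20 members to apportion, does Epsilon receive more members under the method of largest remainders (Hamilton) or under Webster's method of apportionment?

Hamilton: Alpha 4, Beta 3, Gamma 4, Delta 4, Epsilon 1, Zeta 4.
Webster: Alpha 4, Beta 3, Gamma 4, Delta 4, Epsilon 0, Zeta 5.
Epsilon gets 1 under Hamilton and 0 under Webster.

Hamilton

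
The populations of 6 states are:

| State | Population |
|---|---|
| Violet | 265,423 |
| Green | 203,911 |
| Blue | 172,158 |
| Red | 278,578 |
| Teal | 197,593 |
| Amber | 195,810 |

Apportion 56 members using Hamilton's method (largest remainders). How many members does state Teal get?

The standard divisor is 1313473/56 ≈ 23454.875.
Standard quotas: Violet 11.3163, Green 8.6938, Blue 7.3400, Red 11.8772, Teal 8.4244, Amber 8.3484.
Lower quotas: Violet 11, Green 8, Blue 7, Red 11, Teal 8, Amber 8 (sum 53, leaving 3 seats).
Remainders in descending order: Red 0.8772, Green 0.6938, Teal 0.4244, Amber 0.3484, Blue 0.3400, Violet 0.3163.
Largest remainders: Red, Green, Teal receive the extra seats.
Teal receives 9.

9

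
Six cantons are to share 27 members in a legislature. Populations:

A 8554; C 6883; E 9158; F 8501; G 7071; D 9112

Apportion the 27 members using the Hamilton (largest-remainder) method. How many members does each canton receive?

A 5; C 4; E 5; F 4; G 4; D 5

Standard divisor: 49279 ÷ 27 ≈ 1825.148.
Standard quotas: A 4.6867, C 3.7712, E 5.0177, F 4.6577, G 3.8742, D 4.9925.
Lower quotas: A 4, C 3, E 5, F 4, G 3, D 4 (sum 23, leaving 4 seats).
Remainders in descending order: D 0.9925, G 0.8742, C 0.7712, A 0.6867, F 0.6577, E 0.0177.
Largest remainders: D, G, C, A receive the extra seats.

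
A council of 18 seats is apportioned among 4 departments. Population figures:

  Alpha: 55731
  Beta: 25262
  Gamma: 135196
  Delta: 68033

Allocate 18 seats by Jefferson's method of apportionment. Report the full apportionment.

Standard divisor 284222/18 ≈ 15790.111; standard quotas: Alpha 3.529, Beta 1.600, Gamma 8.562, Delta 4.309.
Rounding down gives 3, 1, 8, 4 = 16 seats, so the divisor must be adjusted.
With modified divisor 13800: modified quotas Alpha 4.038, Beta 1.831, Gamma 9.797, Delta 4.930.
Rounding down: Alpha 4, Beta 1, Gamma 9, Delta 4 (total 18).

Alpha 4; Beta 1; Gamma 9; Delta 4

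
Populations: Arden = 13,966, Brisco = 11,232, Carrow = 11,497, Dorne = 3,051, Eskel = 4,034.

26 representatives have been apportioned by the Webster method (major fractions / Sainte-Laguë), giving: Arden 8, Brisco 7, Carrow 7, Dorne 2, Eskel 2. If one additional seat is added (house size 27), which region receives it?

Priority for the next seat is population ÷ (current seats + 0.5).
Priorities: Arden 1643.059, Brisco 1497.600, Carrow 1532.933, Dorne 1220.400, Eskel 1613.600.
Highest priority: Arden.

Arden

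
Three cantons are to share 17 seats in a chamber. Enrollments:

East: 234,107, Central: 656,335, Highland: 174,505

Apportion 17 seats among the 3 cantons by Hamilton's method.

East=4, Central=10, Highland=3

The standard divisor is 1064947/17 ≈ 62643.941.
Standard quotas: East 3.7371, Central 10.4772, Highland 2.7857.
Lower quotas: East 3, Central 10, Highland 2 (sum 15, leaving 2 seats).
Remainders in descending order: Highland 0.7857, East 0.7371, Central 0.4772.
The surplus seats go to Highland, East.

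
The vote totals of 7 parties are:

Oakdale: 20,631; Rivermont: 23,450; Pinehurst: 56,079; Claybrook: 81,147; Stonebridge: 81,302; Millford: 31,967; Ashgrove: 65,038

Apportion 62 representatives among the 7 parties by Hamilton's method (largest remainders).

Oakdale: 4, Rivermont: 4, Pinehurst: 10, Claybrook: 14, Stonebridge: 14, Millford: 5, Ashgrove: 11

The standard divisor is 359614/62 ≈ 5800.226.
Standard quotas: Oakdale 3.5569, Rivermont 4.0429, Pinehurst 9.6684, Claybrook 13.9903, Stonebridge 14.0170, Millford 5.5113, Ashgrove 11.2130.
Lower quotas: Oakdale 3, Rivermont 4, Pinehurst 9, Claybrook 13, Stonebridge 14, Millford 5, Ashgrove 11 (sum 59, leaving 3 seats).
Remainders in descending order: Claybrook 0.9903, Pinehurst 0.6684, Oakdale 0.5569, Millford 0.5113, Ashgrove 0.2130, Rivermont 0.0429, Stonebridge 0.0170.
The surplus seats go to Claybrook, Pinehurst, Oakdale.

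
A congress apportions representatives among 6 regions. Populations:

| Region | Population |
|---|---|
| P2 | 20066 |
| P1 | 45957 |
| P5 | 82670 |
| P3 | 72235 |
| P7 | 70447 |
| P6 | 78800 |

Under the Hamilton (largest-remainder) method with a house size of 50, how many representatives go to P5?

11

Total 370175; standard divisor 370175/50 ≈ 7403.5.
Standard quotas: P2 2.7103, P1 6.2075, P5 11.1663, P3 9.7569, P7 9.5154, P6 10.6436.
Lower quotas: P2 2, P1 6, P5 11, P3 9, P7 9, P6 10 (sum 47, leaving 3 seats).
Remainders in descending order: P3 0.7569, P2 0.7103, P6 0.6436, P7 0.5154, P1 0.2075, P5 0.1663.
The surplus seats go to P3, P2, P6.
P5 receives 11.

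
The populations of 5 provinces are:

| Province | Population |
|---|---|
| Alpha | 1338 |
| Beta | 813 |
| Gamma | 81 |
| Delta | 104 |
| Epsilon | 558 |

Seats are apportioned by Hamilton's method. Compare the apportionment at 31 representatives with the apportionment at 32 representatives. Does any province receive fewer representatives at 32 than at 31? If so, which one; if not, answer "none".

none

At 31 seats: Alpha 14, Beta 9, Gamma 1, Delta 1, Epsilon 6.
At 32 seats: Alpha 15, Beta 9, Gamma 1, Delta 1, Epsilon 6.
No province's allocation decreased.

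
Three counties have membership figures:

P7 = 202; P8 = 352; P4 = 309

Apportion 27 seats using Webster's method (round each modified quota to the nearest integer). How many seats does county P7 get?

6

Standard divisor 863/27 ≈ 31.963; standard quotas: P7 6.320, P8 11.013, P4 9.667.
Rounding to the nearest integer gives P7 6, P8 11, P4 10 — total 27, matching the house size, so no adjustment is needed.
P7 receives 6.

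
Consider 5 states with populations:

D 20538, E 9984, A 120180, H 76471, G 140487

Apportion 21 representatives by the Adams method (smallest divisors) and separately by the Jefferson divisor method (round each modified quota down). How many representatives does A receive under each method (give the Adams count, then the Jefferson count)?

6 and 7

Adams: D 2, E 1, A 6, H 4, G 8.
Jefferson: D 1, E 0, A 7, H 4, G 9.
A gets 6 under Adams and 7 under Jefferson.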